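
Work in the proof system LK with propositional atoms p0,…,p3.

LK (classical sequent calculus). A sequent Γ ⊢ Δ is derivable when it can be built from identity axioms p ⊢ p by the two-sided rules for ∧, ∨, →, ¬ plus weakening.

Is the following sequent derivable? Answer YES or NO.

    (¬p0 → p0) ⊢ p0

Derivation trace:
[→L] (¬p0 → p0) ⊢ p0
  [¬R]  ⊢ p0, ¬p0
    [Ax] p0 ⊢ p0
  [Ax] p0 ⊢ p0

Result: YES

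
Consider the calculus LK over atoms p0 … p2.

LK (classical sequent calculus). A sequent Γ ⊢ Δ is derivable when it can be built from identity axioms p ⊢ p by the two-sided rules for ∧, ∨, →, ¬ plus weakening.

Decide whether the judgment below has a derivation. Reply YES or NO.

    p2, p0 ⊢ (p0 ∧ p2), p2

Derivation trace:
[WR] p2, p0 ⊢ (p0 ∧ p2), p2
  [∧R] p2, p0 ⊢ (p0 ∧ p2)
    [Ax] p0 ⊢ p0
    [Ax] p2 ⊢ p2

Result: YES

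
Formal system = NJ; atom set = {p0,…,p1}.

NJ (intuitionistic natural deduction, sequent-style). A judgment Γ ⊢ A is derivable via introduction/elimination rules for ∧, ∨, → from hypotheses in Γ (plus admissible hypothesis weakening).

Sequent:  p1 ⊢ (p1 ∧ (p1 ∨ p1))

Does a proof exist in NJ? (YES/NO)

Derivation trace:
[∧I] p1 ⊢ (p1 ∧ (p1 ∨ p1))
  [Ax] p1 ⊢ p1
  [∨I₁] p1 ⊢ (p1 ∨ p1)
    [Ax] p1 ⊢ p1

Result: YES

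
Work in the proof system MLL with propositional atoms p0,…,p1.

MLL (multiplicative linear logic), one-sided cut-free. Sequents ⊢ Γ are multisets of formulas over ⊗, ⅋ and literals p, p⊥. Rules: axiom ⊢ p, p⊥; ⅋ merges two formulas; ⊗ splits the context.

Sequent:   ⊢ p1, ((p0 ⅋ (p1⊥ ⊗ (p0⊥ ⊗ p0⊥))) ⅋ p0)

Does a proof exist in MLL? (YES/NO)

Derivation trace:
[⅋]  ⊢ p1, ((p0 ⅋ (p1⊥ ⊗ (p0⊥ ⊗ p0⊥))) ⅋ p0)
  [⅋]  ⊢ p1, p0, (p0 ⅋ (p1⊥ ⊗ (p0⊥ ⊗ p0⊥)))
    [⊗]  ⊢ p1, p0, p0, (p1⊥ ⊗ (p0⊥ ⊗ p0⊥))
      [Ax]  ⊢ p1, p1⊥
      [⊗]  ⊢ p0, p0, (p0⊥ ⊗ p0⊥)
        [Ax]  ⊢ p0, p0⊥
        [Ax]  ⊢ p0, p0⊥

Result: YES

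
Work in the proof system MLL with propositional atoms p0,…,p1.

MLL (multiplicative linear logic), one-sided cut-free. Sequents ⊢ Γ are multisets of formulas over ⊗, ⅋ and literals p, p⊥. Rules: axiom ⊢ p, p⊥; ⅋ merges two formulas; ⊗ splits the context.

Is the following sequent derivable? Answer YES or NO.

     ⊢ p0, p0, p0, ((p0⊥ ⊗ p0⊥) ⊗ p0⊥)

Proof tree:
[⊗]  ⊢ p0, p0, p0, ((p0⊥ ⊗ p0⊥) ⊗ p0⊥)
  [⊗]  ⊢ p0, p0, (p0⊥ ⊗ p0⊥)
    [Ax]  ⊢ p0, p0⊥
    [Ax]  ⊢ p0, p0⊥
  [Ax]  ⊢ p0, p0⊥

Result: YES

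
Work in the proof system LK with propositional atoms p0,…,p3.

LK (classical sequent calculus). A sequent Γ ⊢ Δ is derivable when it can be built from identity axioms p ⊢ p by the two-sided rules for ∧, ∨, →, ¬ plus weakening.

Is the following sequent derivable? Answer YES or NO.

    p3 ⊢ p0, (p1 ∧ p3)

Enumerate valuations to refute Γ ⊢ Δ:
  v=0000: Γ:[p3=F] Δ:[p0=F, (p1 ∧ p3)=F] refutes=False
  v=0001: Γ:[p3=T] Δ:[p0=F, (p1 ∧ p3)=F] refutes=True  ← countermodel

Result: NO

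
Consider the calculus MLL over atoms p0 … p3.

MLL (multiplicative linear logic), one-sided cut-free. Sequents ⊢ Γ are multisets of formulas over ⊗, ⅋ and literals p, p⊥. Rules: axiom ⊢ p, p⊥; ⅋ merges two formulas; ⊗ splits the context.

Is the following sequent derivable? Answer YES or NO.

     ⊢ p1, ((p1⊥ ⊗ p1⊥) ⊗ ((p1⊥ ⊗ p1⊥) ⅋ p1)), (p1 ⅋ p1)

Derivation trace:
[⅋]  ⊢ p1, ((p1⊥ ⊗ p1⊥) ⊗ ((p1⊥ ⊗ p1⊥) ⅋ p1)), (p1 ⅋ p1)
  [⊗]  ⊢ p1, p1, p1, ((p1⊥ ⊗ p1⊥) ⊗ ((p1⊥ ⊗ p1⊥) ⅋ p1))
    [⊗]  ⊢ p1, p1, (p1⊥ ⊗ p1⊥)
      [Ax]  ⊢ p1, p1⊥
      [Ax]  ⊢ p1, p1⊥
    [⅋]  ⊢ p1, ((p1⊥ ⊗ p1⊥) ⅋ p1)
      [⊗]  ⊢ p1, p1, (p1⊥ ⊗ p1⊥)
        [Ax]  ⊢ p1, p1⊥
        [Ax]  ⊢ p1, p1⊥

Result: YES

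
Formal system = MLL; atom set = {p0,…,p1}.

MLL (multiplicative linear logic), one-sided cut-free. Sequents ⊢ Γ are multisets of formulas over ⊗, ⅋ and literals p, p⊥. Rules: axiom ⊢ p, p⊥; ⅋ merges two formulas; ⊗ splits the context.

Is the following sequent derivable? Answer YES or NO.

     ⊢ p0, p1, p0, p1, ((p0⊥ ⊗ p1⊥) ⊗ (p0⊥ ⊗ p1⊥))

Derivation trace:
[⊗]  ⊢ p0, p1, p0, p1, ((p0⊥ ⊗ p1⊥) ⊗ (p0⊥ ⊗ p1⊥))
  [⊗]  ⊢ p0, p1, (p0⊥ ⊗ p1⊥)
    [Ax]  ⊢ p0, p0⊥
    [Ax]  ⊢ p1, p1⊥
  [⊗]  ⊢ p0, p1, (p0⊥ ⊗ p1⊥)
    [Ax]  ⊢ p0, p0⊥
    [Ax]  ⊢ p1, p1⊥

Result: YES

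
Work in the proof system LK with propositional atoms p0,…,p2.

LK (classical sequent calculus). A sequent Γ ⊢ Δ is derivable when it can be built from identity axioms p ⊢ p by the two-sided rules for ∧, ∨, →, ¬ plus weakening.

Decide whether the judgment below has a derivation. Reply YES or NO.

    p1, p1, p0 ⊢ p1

Proof tree:
[WL] p1, p1, p0 ⊢ p1
  [WL] p1, p1 ⊢ p1
    [Ax] p1 ⊢ p1

Result: YES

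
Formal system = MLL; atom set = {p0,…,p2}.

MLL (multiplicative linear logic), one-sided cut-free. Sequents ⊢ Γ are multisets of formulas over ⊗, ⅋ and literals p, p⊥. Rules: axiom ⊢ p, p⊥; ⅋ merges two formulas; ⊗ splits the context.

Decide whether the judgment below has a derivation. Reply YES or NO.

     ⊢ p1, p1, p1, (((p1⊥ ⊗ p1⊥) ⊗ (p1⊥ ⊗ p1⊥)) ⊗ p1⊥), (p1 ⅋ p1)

Derivation trace:
[⅋]  ⊢ p1, p1, p1, (((p1⊥ ⊗ p1⊥) ⊗ (p1⊥ ⊗ p1⊥)) ⊗ p1⊥), (p1 ⅋ p1)
  [⊗]  ⊢ p1, p1, p1, p1, p1, (((p1⊥ ⊗ p1⊥) ⊗ (p1⊥ ⊗ p1⊥)) ⊗ p1⊥)
    [⊗]  ⊢ p1, p1, p1, p1, ((p1⊥ ⊗ p1⊥) ⊗ (p1⊥ ⊗ p1⊥))
      [⊗]  ⊢ p1, p1, (p1⊥ ⊗ p1⊥)
        [Ax]  ⊢ p1, p1⊥
        [Ax]  ⊢ p1, p1⊥
      [⊗]  ⊢ p1, p1, (p1⊥ ⊗ p1⊥)
        [Ax]  ⊢ p1, p1⊥
        [Ax]  ⊢ p1, p1⊥
    [Ax]  ⊢ p1, p1⊥

Result: YES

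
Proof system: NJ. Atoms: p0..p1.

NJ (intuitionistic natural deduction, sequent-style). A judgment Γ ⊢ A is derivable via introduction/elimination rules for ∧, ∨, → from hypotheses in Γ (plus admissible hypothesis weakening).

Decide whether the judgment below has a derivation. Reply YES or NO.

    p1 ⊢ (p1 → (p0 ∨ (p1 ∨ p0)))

Derivation (root first):
[Wk] p1 ⊢ (p1 → (p0 ∨ (p1 ∨ p0)))
  [→I]  ⊢ (p1 → (p0 ∨ (p1 ∨ p0)))
    [∨I₂] p1 ⊢ (p0 ∨ (p1 ∨ p0))
      [∨I₁] p1 ⊢ (p1 ∨ p0)
        [Ax] p1 ⊢ p1

Result: YES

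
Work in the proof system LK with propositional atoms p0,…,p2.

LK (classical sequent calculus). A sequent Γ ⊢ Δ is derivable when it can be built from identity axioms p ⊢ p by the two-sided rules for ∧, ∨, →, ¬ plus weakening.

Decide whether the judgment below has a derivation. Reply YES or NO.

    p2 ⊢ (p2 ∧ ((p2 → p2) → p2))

Proof tree:
[∧R] p2 ⊢ (p2 ∧ ((p2 → p2) → p2))
  [Ax] p2 ⊢ p2
  [→R] p2 ⊢ ((p2 → p2) → p2)
    [→L] p2, (p2 → p2) ⊢ p2
      [Ax] p2 ⊢ p2
      [Ax] p2 ⊢ p2

Result: YES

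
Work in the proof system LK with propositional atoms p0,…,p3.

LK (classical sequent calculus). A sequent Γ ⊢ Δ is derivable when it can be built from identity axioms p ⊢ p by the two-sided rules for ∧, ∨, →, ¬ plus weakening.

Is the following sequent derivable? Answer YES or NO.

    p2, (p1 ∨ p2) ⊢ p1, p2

Derivation trace:
[∨L] p2, (p1 ∨ p2) ⊢ p1, p2
  [Ax] p1 ⊢ p1
  [WL] p2, p2 ⊢ p2
    [Ax] p2 ⊢ p2

Result: YES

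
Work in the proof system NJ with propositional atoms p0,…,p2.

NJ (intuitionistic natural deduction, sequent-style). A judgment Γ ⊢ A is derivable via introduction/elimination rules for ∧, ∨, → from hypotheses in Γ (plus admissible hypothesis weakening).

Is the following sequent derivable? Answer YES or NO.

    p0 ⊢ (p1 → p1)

Derivation (root first):
[Wk] p0 ⊢ (p1 → p1)
  [→I]  ⊢ (p1 → p1)
    [Ax] p1 ⊢ p1

Result: YES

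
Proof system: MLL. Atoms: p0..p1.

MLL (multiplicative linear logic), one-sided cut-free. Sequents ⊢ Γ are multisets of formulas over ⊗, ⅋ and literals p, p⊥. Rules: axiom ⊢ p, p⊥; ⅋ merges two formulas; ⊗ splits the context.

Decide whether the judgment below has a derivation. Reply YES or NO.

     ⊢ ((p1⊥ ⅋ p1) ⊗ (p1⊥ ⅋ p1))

Derivation (root first):
[⊗]  ⊢ ((p1⊥ ⅋ p1) ⊗ (p1⊥ ⅋ p1))
  [⅋]  ⊢ (p1⊥ ⅋ p1)
    [Ax]  ⊢ p1, p1⊥
  [⅋]  ⊢ (p1⊥ ⅋ p1)
    [Ax]  ⊢ p1, p1⊥

Result: YES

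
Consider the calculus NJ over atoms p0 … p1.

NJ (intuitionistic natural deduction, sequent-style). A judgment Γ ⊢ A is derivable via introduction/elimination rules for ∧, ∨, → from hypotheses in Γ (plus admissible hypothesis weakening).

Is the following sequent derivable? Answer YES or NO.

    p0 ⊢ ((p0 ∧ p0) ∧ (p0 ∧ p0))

Proof tree:
[∧I] p0 ⊢ ((p0 ∧ p0) ∧ (p0 ∧ p0))
  [∧I] p0 ⊢ (p0 ∧ p0)
    [Ax] p0 ⊢ p0
    [Ax] p0 ⊢ p0
  [∧I] p0 ⊢ (p0 ∧ p0)
    [Ax] p0 ⊢ p0
    [Ax] p0 ⊢ p0

Result: YES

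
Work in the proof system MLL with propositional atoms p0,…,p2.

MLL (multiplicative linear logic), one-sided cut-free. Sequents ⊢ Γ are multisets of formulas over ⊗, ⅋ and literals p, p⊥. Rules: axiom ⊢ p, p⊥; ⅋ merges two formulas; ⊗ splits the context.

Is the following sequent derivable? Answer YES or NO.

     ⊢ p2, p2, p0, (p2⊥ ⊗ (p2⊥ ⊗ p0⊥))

Proof tree:
[⊗]  ⊢ p2, p2, p0, (p2⊥ ⊗ (p2⊥ ⊗ p0⊥))
  [Ax]  ⊢ p2, p2⊥
  [⊗]  ⊢ p2, p0, (p2⊥ ⊗ p0⊥)
    [Ax]  ⊢ p2, p2⊥
    [Ax]  ⊢ p0, p0⊥

Result: YES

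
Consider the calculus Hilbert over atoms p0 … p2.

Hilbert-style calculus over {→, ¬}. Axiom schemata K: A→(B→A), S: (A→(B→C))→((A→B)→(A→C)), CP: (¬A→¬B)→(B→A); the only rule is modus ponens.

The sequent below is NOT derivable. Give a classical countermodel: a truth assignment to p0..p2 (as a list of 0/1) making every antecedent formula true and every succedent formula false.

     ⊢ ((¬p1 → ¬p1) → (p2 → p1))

Enumerate valuations to refute Γ ⊢ Δ:
  v=000: Γ:[] Δ:[((¬p1 → ¬p1) → (p2 → p1))=T] refutes=False
  v=001: Γ:[] Δ:[((¬p1 → ¬p1) → (p2 → p1))=F] refutes=True  ← countermodel

Result: [0, 0, 1]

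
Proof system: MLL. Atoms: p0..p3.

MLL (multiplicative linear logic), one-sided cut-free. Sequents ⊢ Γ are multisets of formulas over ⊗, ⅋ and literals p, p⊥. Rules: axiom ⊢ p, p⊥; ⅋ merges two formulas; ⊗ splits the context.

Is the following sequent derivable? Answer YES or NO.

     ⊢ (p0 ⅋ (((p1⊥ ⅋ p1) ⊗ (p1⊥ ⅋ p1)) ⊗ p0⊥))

Proof tree:
[⅋]  ⊢ (p0 ⅋ (((p1⊥ ⅋ p1) ⊗ (p1⊥ ⅋ p1)) ⊗ p0⊥))
  [⊗]  ⊢ p0, (((p1⊥ ⅋ p1) ⊗ (p1⊥ ⅋ p1)) ⊗ p0⊥)
    [⊗]  ⊢ ((p1⊥ ⅋ p1) ⊗ (p1⊥ ⅋ p1))
      [⅋]  ⊢ (p1⊥ ⅋ p1)
        [Ax]  ⊢ p1, p1⊥
      [⅋]  ⊢ (p1⊥ ⅋ p1)
        [Ax]  ⊢ p1, p1⊥
    [Ax]  ⊢ p0, p0⊥

Result: YES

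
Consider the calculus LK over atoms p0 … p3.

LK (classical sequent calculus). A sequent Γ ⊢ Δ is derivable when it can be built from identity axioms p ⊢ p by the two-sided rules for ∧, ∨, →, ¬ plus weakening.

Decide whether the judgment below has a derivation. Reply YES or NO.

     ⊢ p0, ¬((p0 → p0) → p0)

Derivation trace:
[¬R]  ⊢ p0, ¬((p0 → p0) → p0)
  [→L] ((p0 → p0) → p0) ⊢ p0
    [→R]  ⊢ (p0 → p0)
      [Ax] p0 ⊢ p0
    [Ax] p0 ⊢ p0

Result: YES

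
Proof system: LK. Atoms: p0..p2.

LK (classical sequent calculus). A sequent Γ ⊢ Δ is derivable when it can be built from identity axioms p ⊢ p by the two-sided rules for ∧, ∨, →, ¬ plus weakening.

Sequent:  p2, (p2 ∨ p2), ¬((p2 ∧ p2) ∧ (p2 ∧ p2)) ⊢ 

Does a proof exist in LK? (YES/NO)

Proof tree:
[¬L] p2, (p2 ∨ p2), ¬((p2 ∧ p2) ∧ (p2 ∧ p2)) ⊢ 
  [∧R] p2, (p2 ∨ p2) ⊢ ((p2 ∧ p2) ∧ (p2 ∧ p2))
    [∧R] p2, (p2 ∨ p2) ⊢ (p2 ∧ p2)
      [∨L] (p2 ∨ p2) ⊢ p2
        [Ax] p2 ⊢ p2
        [Ax] p2 ⊢ p2
      [Ax] p2 ⊢ p2
    [∧R] p2, (p2 ∨ p2) ⊢ (p2 ∧ p2)
      [∨L] (p2 ∨ p2) ⊢ p2
        [Ax] p2 ⊢ p2
        [Ax] p2 ⊢ p2
      [Ax] p2 ⊢ p2

Result: YES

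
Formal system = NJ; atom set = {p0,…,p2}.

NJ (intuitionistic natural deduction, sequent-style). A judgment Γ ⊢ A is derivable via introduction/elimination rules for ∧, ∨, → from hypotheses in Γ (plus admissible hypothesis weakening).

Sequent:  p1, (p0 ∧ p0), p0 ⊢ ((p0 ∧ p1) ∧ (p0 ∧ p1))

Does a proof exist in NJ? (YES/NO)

Derivation (root first):
[∧I] p1, (p0 ∧ p0), p0 ⊢ ((p0 ∧ p1) ∧ (p0 ∧ p1))
  [∧I] p1, p0 ⊢ (p0 ∧ p1)
    [Wk] p0, p0 ⊢ p0
      [Ax] p0 ⊢ p0
    [Ax] p1 ⊢ p1
  [Wk] p1, p0, (p0 ∧ p0) ⊢ (p0 ∧ p1)
    [∧I] p1, p0 ⊢ (p0 ∧ p1)
      [Wk] p0, p0 ⊢ p0
        [Ax] p0 ⊢ p0
      [Ax] p1 ⊢ p1

Result: YES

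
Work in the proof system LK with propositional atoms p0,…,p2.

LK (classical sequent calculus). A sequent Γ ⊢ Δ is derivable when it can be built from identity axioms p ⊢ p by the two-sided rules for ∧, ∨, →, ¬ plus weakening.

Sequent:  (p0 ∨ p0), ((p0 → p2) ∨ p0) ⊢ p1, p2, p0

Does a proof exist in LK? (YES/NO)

Derivation trace:
[∨L] (p0 ∨ p0), ((p0 → p2) ∨ p0) ⊢ p1, p2, p0
  [→L] (p0 ∨ p0), (p0 → p2) ⊢ p1, p2
    [∨L] (p0 ∨ p0) ⊢ p0
      [Ax] p0 ⊢ p0
      [Ax] p0 ⊢ p0
    [WR] p2 ⊢ p2, p1
      [Ax] p2 ⊢ p2
  [WR] p0 ⊢ p0, p0
    [Ax] p0 ⊢ p0

Result: YES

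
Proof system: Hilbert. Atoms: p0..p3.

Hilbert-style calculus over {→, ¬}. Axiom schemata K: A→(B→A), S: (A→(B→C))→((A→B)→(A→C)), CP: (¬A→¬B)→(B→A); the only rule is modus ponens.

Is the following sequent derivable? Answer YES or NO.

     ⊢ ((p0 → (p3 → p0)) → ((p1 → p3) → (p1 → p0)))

Truth-table refutation:
  v=0000: Γ:[] Δ:[((p0 → (p3 → p0)) → ((p1 → p3) → (p1 → p0)))=T] refutes=False
  v=0001: Γ:[] Δ:[((p0 → (p3 → p0)) → ((p1 → p3) → (p1 → p0)))=T] refutes=False
  v=0010: Γ:[] Δ:[((p0 → (p3 → p0)) → ((p1 → p3) → (p1 → p0)))=T] refutes=False
  v=0011: Γ:[] Δ:[((p0 → (p3 → p0)) → ((p1 → p3) → (p1 → p0)))=T] refutes=False
  v=0100: Γ:[] Δ:[((p0 → (p3 → p0)) → ((p1 → p3) → (p1 → p0)))=T] refutes=False
  v=0101: Γ:[] Δ:[((p0 → (p3 → p0)) → ((p1 → p3) → (p1 → p0)))=F] refutes=True  ← countermodel

Result: NO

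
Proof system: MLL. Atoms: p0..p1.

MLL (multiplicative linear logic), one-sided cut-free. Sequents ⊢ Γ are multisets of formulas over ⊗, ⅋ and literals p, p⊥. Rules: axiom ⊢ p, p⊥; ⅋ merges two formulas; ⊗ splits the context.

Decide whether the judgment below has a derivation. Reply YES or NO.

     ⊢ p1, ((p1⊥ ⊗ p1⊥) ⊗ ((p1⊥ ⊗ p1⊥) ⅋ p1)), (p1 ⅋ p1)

Proof tree:
[⅋]  ⊢ p1, ((p1⊥ ⊗ p1⊥) ⊗ ((p1⊥ ⊗ p1⊥) ⅋ p1)), (p1 ⅋ p1)
  [⊗]  ⊢ p1, p1, p1, ((p1⊥ ⊗ p1⊥) ⊗ ((p1⊥ ⊗ p1⊥) ⅋ p1))
    [⊗]  ⊢ p1, p1, (p1⊥ ⊗ p1⊥)
      [Ax]  ⊢ p1, p1⊥
      [Ax]  ⊢ p1, p1⊥
    [⅋]  ⊢ p1, ((p1⊥ ⊗ p1⊥) ⅋ p1)
      [⊗]  ⊢ p1, p1, (p1⊥ ⊗ p1⊥)
        [Ax]  ⊢ p1, p1⊥
        [Ax]  ⊢ p1, p1⊥

Result: YES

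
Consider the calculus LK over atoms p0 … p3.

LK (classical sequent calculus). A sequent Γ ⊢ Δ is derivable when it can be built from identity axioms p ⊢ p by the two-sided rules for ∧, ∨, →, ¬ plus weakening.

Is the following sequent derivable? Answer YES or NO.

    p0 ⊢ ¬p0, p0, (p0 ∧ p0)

Derivation trace:
[∧R] p0 ⊢ ¬p0, p0, (p0 ∧ p0)
  [Ax] p0 ⊢ p0
  [WR]  ⊢ p0, ¬p0, p0
    [¬R]  ⊢ p0, ¬p0
      [Ax] p0 ⊢ p0

Result: YES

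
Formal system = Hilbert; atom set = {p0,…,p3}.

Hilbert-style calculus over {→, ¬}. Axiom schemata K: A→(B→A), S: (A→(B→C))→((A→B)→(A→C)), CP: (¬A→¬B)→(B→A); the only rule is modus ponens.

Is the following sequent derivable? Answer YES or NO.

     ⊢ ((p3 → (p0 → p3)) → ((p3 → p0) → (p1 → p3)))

Enumerate valuations to refute Γ ⊢ Δ:
  v=0000: Γ:[] Δ:[((p3 → (p0 → p3)) → ((p3 → p0) → (p1 → p3)))=T] refutes=False
  v=0001: Γ:[] Δ:[((p3 → (p0 → p3)) → ((p3 → p0) → (p1 → p3)))=T] refutes=False
  v=0010: Γ:[] Δ:[((p3 → (p0 → p3)) → ((p3 → p0) → (p1 → p3)))=T] refutes=False
  v=0011: Γ:[] Δ:[((p3 → (p0 → p3)) → ((p3 → p0) → (p1 → p3)))=T] refutes=False
  v=0100: Γ:[] Δ:[((p3 → (p0 → p3)) → ((p3 → p0) → (p1 → p3)))=F] refutes=True  ← countermodel

Result: NO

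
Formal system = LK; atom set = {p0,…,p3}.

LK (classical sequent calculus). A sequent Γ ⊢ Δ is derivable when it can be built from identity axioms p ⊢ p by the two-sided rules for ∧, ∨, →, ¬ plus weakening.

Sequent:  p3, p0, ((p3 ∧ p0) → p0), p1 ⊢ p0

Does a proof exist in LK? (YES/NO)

Derivation (root first):
[WL] p3, p0, ((p3 ∧ p0) → p0), p1 ⊢ p0
  [→L] p3, p0, ((p3 ∧ p0) → p0) ⊢ p0
    [WL] p3, p0, p3 ⊢ (p3 ∧ p0)
      [∧R] p3, p0 ⊢ (p3 ∧ p0)
        [Ax] p3 ⊢ p3
        [Ax] p0 ⊢ p0
    [Ax] p0 ⊢ p0

Result: YES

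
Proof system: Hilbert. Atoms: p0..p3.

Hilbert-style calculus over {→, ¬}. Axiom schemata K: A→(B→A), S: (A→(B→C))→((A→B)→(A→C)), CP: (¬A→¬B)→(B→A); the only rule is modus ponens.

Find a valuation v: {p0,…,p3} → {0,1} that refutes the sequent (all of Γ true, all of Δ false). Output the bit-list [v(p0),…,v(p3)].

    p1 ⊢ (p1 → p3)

Enumerate valuations to refute Γ ⊢ Δ:
  v=0000: Γ:[p1=F] Δ:[(p1 → p3)=T] refutes=False
  v=0001: Γ:[p1=F] Δ:[(p1 → p3)=T] refutes=False
  v=0010: Γ:[p1=F] Δ:[(p1 → p3)=T] refutes=False
  v=0011: Γ:[p1=F] Δ:[(p1 → p3)=T] refutes=False
  v=0100: Γ:[p1=T] Δ:[(p1 → p3)=F] refutes=True  ← countermodel

Result: [0, 1, 0, 0]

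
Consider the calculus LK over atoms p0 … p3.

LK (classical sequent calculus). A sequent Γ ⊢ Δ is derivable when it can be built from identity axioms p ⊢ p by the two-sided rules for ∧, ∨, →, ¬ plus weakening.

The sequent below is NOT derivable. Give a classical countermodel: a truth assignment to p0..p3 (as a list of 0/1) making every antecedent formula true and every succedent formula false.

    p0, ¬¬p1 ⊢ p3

Search for a countermodel by truth-table:
  v=0000: Γ:[p0=F, ¬¬p1=F] Δ:[p3=F] refutes=False
  v=0001: Γ:[p0=F, ¬¬p1=F] Δ:[p3=T] refutes=False
  v=0010: Γ:[p0=F, ¬¬p1=F] Δ:[p3=F] refutes=False
  v=0011: Γ:[p0=F, ¬¬p1=F] Δ:[p3=T] refutes=False
  v=0100: Γ:[p0=F, ¬¬p1=T] Δ:[p3=F] refutes=False
  v=0101: Γ:[p0=F, ¬¬p1=T] Δ:[p3=T] refutes=False
  v=0110: Γ:[p0=F, ¬¬p1=T] Δ:[p3=F] refutes=False
  v=0111: Γ:[p0=F, ¬¬p1=T] Δ:[p3=T] refutes=False
  v=1000: Γ:[p0=T, ¬¬p1=F] Δ:[p3=F] refutes=False
  v=1001: Γ:[p0=T, ¬¬p1=F] Δ:[p3=T] refutes=False
  v=1010: Γ:[p0=T, ¬¬p1=F] Δ:[p3=F] refutes=False
  v=1011: Γ:[p0=T, ¬¬p1=F] Δ:[p3=T] refutes=False
  v=1100: Γ:[p0=T, ¬¬p1=T] Δ:[p3=F] refutes=True  ← countermodel

Result: [1, 1, 0, 0]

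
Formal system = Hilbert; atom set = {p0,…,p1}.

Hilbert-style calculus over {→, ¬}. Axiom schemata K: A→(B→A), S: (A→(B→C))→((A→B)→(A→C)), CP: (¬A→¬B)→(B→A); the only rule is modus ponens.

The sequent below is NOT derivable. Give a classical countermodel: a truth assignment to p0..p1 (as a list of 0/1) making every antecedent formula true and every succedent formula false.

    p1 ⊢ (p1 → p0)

Search for a countermodel by truth-table:
  v=00: Γ:[p1=F] Δ:[(p1 → p0)=T] refutes=False
  v=01: Γ:[p1=T] Δ:[(p1 → p0)=F] refutes=True  ← countermodel

Result: [0, 1]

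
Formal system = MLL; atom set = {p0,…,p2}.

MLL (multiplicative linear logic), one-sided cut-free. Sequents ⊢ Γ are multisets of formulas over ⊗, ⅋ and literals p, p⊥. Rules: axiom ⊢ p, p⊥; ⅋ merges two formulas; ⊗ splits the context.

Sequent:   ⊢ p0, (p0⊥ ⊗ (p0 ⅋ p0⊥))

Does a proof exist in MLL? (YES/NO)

Derivation trace:
[⊗]  ⊢ p0, (p0⊥ ⊗ (p0 ⅋ p0⊥))
  [Ax]  ⊢ p0, p0⊥
  [⅋]  ⊢ (p0 ⅋ p0⊥)
    [Ax]  ⊢ p0, p0⊥

Result: YES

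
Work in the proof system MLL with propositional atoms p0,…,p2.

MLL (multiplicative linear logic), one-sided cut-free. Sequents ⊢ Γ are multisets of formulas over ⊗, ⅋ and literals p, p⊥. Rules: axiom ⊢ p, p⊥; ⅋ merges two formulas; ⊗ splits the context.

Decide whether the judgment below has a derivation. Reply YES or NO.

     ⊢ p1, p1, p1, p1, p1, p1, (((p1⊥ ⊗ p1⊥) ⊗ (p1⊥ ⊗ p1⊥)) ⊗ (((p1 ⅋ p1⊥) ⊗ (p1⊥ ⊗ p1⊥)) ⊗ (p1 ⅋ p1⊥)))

Proof tree:
[⊗]  ⊢ p1, p1, p1, p1, p1, p1, (((p1⊥ ⊗ p1⊥) ⊗ (p1⊥ ⊗ p1⊥)) ⊗ (((p1 ⅋ p1⊥) ⊗ (p1⊥ ⊗ p1⊥)) ⊗ (p1 ⅋ p1⊥)))
  [⊗]  ⊢ p1, p1, p1, p1, ((p1⊥ ⊗ p1⊥) ⊗ (p1⊥ ⊗ p1⊥))
    [⊗]  ⊢ p1, p1, (p1⊥ ⊗ p1⊥)
      [Ax]  ⊢ p1, p1⊥
      [Ax]  ⊢ p1, p1⊥
    [⊗]  ⊢ p1, p1, (p1⊥ ⊗ p1⊥)
      [Ax]  ⊢ p1, p1⊥
      [Ax]  ⊢ p1, p1⊥
  [⊗]  ⊢ p1, p1, (((p1 ⅋ p1⊥) ⊗ (p1⊥ ⊗ p1⊥)) ⊗ (p1 ⅋ p1⊥))
    [⊗]  ⊢ p1, p1, ((p1 ⅋ p1⊥) ⊗ (p1⊥ ⊗ p1⊥))
      [⅋]  ⊢ (p1 ⅋ p1⊥)
        [Ax]  ⊢ p1, p1⊥
      [⊗]  ⊢ p1, p1, (p1⊥ ⊗ p1⊥)
        [Ax]  ⊢ p1, p1⊥
        [Ax]  ⊢ p1, p1⊥
    [⅋]  ⊢ (p1 ⅋ p1⊥)
      [Ax]  ⊢ p1, p1⊥

Result: YES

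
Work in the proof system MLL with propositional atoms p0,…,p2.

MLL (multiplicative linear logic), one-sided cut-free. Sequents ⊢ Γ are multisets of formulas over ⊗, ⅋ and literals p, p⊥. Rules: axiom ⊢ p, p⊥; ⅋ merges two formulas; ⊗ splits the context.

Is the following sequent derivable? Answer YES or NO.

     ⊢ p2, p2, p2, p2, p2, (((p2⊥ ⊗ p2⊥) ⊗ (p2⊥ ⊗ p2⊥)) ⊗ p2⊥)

Derivation trace:
[⊗]  ⊢ p2, p2, p2, p2, p2, (((p2⊥ ⊗ p2⊥) ⊗ (p2⊥ ⊗ p2⊥)) ⊗ p2⊥)
  [⊗]  ⊢ p2, p2, p2, p2, ((p2⊥ ⊗ p2⊥) ⊗ (p2⊥ ⊗ p2⊥))
    [⊗]  ⊢ p2, p2, (p2⊥ ⊗ p2⊥)
      [Ax]  ⊢ p2, p2⊥
      [Ax]  ⊢ p2, p2⊥
    [⊗]  ⊢ p2, p2, (p2⊥ ⊗ p2⊥)
      [Ax]  ⊢ p2, p2⊥
      [Ax]  ⊢ p2, p2⊥
  [Ax]  ⊢ p2, p2⊥

Result: YES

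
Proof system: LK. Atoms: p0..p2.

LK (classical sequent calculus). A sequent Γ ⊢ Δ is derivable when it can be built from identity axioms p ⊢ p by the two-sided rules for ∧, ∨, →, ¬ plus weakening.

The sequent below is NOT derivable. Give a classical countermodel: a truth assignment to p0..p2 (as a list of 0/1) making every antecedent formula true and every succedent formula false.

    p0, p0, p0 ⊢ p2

Search for a countermodel by truth-table:
  v=000: Γ:[p0=F, p0=F, p0=F] Δ:[p2=F] refutes=False
  v=001: Γ:[p0=F, p0=F, p0=F] Δ:[p2=T] refutes=False
  v=010: Γ:[p0=F, p0=F, p0=F] Δ:[p2=F] refutes=False
  v=011: Γ:[p0=F, p0=F, p0=F] Δ:[p2=T] refutes=False
  v=100: Γ:[p0=T, p0=T, p0=T] Δ:[p2=F] refutes=True  ← countermodel

Result: [1, 0, 0]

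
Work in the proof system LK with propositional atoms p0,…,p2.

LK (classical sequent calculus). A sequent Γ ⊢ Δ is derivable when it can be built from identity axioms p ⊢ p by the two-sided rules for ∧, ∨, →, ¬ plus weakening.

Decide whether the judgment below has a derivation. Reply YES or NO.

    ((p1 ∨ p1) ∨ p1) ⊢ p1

Derivation trace:
[∨L] ((p1 ∨ p1) ∨ p1) ⊢ p1
  [∨L] (p1 ∨ p1) ⊢ p1
    [Ax] p1 ⊢ p1
    [Ax] p1 ⊢ p1
  [Ax] p1 ⊢ p1

Result: YES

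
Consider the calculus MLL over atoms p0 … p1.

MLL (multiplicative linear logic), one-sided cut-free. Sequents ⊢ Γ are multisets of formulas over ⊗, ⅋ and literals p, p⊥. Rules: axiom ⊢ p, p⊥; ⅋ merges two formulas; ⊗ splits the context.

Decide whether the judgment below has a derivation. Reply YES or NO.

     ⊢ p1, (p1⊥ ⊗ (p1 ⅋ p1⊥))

Proof tree:
[⊗]  ⊢ p1, (p1⊥ ⊗ (p1 ⅋ p1⊥))
  [Ax]  ⊢ p1, p1⊥
  [⅋]  ⊢ (p1 ⅋ p1⊥)
    [Ax]  ⊢ p1, p1⊥

Result: YES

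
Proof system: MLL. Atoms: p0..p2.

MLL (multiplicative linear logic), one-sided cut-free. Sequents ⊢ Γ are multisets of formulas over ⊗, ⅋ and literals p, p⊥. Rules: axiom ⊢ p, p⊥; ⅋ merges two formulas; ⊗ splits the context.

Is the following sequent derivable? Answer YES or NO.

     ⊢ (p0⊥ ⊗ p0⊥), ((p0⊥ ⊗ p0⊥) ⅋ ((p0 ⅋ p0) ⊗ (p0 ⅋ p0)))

Derivation (root first):
[⅋]  ⊢ (p0⊥ ⊗ p0⊥), ((p0⊥ ⊗ p0⊥) ⅋ ((p0 ⅋ p0) ⊗ (p0 ⅋ p0)))
  [⊗]  ⊢ (p0⊥ ⊗ p0⊥), (p0⊥ ⊗ p0⊥), ((p0 ⅋ p0) ⊗ (p0 ⅋ p0))
    [⅋]  ⊢ (p0⊥ ⊗ p0⊥), (p0 ⅋ p0)
      [⊗]  ⊢ p0, p0, (p0⊥ ⊗ p0⊥)
        [Ax]  ⊢ p0, p0⊥
        [Ax]  ⊢ p0, p0⊥
    [⅋]  ⊢ (p0⊥ ⊗ p0⊥), (p0 ⅋ p0)
      [⊗]  ⊢ p0, p0, (p0⊥ ⊗ p0⊥)
        [Ax]  ⊢ p0, p0⊥
        [Ax]  ⊢ p0, p0⊥

Result: YES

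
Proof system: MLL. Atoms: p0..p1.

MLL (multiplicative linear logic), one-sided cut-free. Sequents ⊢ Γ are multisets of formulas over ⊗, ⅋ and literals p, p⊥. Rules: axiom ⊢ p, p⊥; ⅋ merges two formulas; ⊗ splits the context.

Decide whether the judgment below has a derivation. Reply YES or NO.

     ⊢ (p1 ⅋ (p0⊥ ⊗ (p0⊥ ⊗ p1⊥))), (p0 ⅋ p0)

Derivation trace:
[⅋]  ⊢ (p1 ⅋ (p0⊥ ⊗ (p0⊥ ⊗ p1⊥))), (p0 ⅋ p0)
  [⅋]  ⊢ p0, p0, (p1 ⅋ (p0⊥ ⊗ (p0⊥ ⊗ p1⊥)))
    [⊗]  ⊢ p0, p0, p1, (p0⊥ ⊗ (p0⊥ ⊗ p1⊥))
      [Ax]  ⊢ p0, p0⊥
      [⊗]  ⊢ p0, p1, (p0⊥ ⊗ p1⊥)
        [Ax]  ⊢ p0, p0⊥
        [Ax]  ⊢ p1, p1⊥

Result: YES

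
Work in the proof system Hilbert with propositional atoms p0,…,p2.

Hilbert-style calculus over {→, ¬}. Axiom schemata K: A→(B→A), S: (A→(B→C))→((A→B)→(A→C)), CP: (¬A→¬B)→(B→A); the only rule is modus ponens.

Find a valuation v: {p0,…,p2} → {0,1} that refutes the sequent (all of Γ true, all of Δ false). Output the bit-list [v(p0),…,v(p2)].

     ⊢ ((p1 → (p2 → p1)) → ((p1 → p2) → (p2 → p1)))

Truth-table refutation:
  v=000: Γ:[] Δ:[((p1 → (p2 → p1)) → ((p1 → p2) → (p2 → p1)))=T] refutes=False
  v=001: Γ:[] Δ:[((p1 → (p2 → p1)) → ((p1 → p2) → (p2 → p1)))=F] refutes=True  ← countermodel

Result: [0, 0, 1]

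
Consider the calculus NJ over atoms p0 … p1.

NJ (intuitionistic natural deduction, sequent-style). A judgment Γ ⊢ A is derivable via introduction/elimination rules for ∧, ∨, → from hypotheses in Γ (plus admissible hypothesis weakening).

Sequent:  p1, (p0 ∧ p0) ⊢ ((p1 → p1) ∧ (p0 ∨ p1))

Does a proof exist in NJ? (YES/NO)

Derivation trace:
[∧I] p1, (p0 ∧ p0) ⊢ ((p1 → p1) ∧ (p0 ∨ p1))
  [Wk] (p0 ∧ p0) ⊢ (p1 → p1)
    [→I]  ⊢ (p1 → p1)
      [Ax] p1 ⊢ p1
  [∨I₂] p1 ⊢ (p0 ∨ p1)
    [Ax] p1 ⊢ p1

Result: YES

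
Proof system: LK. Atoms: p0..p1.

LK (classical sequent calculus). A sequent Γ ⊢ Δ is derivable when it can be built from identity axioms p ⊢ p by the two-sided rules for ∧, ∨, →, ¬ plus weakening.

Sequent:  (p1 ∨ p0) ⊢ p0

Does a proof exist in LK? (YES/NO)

Truth-table refutation:
  v=00: Γ:[(p1 ∨ p0)=F] Δ:[p0=F] refutes=False
  v=01: Γ:[(p1 ∨ p0)=T] Δ:[p0=F] refutes=True  ← countermodel

Result: NO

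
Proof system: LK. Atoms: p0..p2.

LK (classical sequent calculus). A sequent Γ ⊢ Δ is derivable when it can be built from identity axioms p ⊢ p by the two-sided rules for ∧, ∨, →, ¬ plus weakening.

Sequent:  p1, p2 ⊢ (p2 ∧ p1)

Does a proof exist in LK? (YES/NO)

Proof tree:
[∧R] p1, p2 ⊢ (p2 ∧ p1)
  [Ax] p2 ⊢ p2
  [WL] p1, p2 ⊢ p1
    [Ax] p1 ⊢ p1

Result: YES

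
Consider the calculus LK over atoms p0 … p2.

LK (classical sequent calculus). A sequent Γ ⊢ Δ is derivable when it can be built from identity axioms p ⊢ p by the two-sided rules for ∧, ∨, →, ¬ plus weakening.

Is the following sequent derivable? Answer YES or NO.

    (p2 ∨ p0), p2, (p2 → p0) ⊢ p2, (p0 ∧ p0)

Derivation trace:
[∧R] (p2 ∨ p0), p2, (p2 → p0) ⊢ p2, (p0 ∧ p0)
  [∨L] (p2 ∨ p0) ⊢ p2, p0
    [Ax] p2 ⊢ p2
    [Ax] p0 ⊢ p0
  [→L] p2, (p2 → p0) ⊢ p0
    [Ax] p2 ⊢ p2
    [Ax] p0 ⊢ p0

Result: YES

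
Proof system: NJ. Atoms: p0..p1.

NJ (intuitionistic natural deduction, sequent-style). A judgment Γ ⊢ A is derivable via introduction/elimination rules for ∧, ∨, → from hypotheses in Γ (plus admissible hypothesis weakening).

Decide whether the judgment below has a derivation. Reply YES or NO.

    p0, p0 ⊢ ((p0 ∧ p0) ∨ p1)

Derivation trace:
[Wk] p0, p0 ⊢ ((p0 ∧ p0) ∨ p1)
  [∨I₁] p0 ⊢ ((p0 ∧ p0) ∨ p1)
    [∧I] p0 ⊢ (p0 ∧ p0)
      [Ax] p0 ⊢ p0
      [Ax] p0 ⊢ p0

Result: YES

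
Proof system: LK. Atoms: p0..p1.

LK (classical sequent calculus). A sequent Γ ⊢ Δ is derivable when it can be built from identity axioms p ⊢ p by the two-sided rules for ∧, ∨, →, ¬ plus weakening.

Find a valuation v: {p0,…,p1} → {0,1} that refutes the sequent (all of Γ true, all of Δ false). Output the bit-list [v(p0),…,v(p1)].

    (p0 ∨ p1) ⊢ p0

Search for a countermodel by truth-table:
  v=00: Γ:[(p0 ∨ p1)=F] Δ:[p0=F] refutes=False
  v=01: Γ:[(p0 ∨ p1)=T] Δ:[p0=F] refutes=True  ← countermodel

Result: [0, 1]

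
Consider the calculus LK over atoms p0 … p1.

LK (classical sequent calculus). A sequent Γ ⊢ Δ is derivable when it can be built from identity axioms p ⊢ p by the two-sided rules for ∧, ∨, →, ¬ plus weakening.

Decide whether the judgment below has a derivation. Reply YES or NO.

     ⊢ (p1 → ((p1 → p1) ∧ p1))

Derivation (root first):
[→R]  ⊢ (p1 → ((p1 → p1) ∧ p1))
  [∧R] p1 ⊢ ((p1 → p1) ∧ p1)
    [→R]  ⊢ (p1 → p1)
      [Ax] p1 ⊢ p1
    [Ax] p1 ⊢ p1

Result: YES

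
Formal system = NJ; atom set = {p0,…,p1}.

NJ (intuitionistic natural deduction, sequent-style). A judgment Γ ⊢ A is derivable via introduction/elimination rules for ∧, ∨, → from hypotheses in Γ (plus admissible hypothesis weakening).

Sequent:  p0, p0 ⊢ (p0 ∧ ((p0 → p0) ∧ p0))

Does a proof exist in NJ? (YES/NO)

Derivation trace:
[Wk] p0, p0 ⊢ (p0 ∧ ((p0 → p0) ∧ p0))
  [∧I] p0 ⊢ (p0 ∧ ((p0 → p0) ∧ p0))
    [Ax] p0 ⊢ p0
    [∧I] p0 ⊢ ((p0 → p0) ∧ p0)
      [→I]  ⊢ (p0 → p0)
        [Ax] p0 ⊢ p0
      [Ax] p0 ⊢ p0

Result: YES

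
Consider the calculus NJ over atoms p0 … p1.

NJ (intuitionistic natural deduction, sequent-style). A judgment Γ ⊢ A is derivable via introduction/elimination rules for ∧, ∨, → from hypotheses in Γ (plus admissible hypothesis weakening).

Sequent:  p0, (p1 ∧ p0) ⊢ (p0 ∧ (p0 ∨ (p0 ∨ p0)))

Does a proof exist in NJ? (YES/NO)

Derivation trace:
[Wk] p0, (p1 ∧ p0) ⊢ (p0 ∧ (p0 ∨ (p0 ∨ p0)))
  [∧I] p0 ⊢ (p0 ∧ (p0 ∨ (p0 ∨ p0)))
    [Ax] p0 ⊢ p0
    [∨I₂] p0 ⊢ (p0 ∨ (p0 ∨ p0))
      [∨I₂] p0 ⊢ (p0 ∨ p0)
        [Ax] p0 ⊢ p0

Result: YES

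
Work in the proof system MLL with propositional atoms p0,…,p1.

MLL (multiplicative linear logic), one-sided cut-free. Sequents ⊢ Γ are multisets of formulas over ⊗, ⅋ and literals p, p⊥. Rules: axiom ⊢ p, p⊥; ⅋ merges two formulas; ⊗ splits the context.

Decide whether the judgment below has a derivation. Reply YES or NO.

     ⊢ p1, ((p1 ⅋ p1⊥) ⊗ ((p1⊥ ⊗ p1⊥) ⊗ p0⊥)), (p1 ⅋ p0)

Derivation (root first):
[⅋]  ⊢ p1, ((p1 ⅋ p1⊥) ⊗ ((p1⊥ ⊗ p1⊥) ⊗ p0⊥)), (p1 ⅋ p0)
  [⊗]  ⊢ p1, p1, p0, ((p1 ⅋ p1⊥) ⊗ ((p1⊥ ⊗ p1⊥) ⊗ p0⊥))
    [⅋]  ⊢ (p1 ⅋ p1⊥)
      [Ax]  ⊢ p1, p1⊥
    [⊗]  ⊢ p1, p1, p0, ((p1⊥ ⊗ p1⊥) ⊗ p0⊥)
      [⊗]  ⊢ p1, p1, (p1⊥ ⊗ p1⊥)
        [Ax]  ⊢ p1, p1⊥
        [Ax]  ⊢ p1, p1⊥
      [Ax]  ⊢ p0, p0⊥

Result: YES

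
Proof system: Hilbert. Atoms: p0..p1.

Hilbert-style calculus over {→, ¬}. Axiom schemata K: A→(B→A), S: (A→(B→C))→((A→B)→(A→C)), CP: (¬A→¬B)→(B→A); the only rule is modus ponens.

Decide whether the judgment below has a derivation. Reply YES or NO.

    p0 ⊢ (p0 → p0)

Derivation (root first):
[MP] p0 ⊢ (p0 → p0)
  [K]  ⊢ (p0 → (p0 → p0))
  [MP] p0 ⊢ p0
    [MP] p0 ⊢ (p0 → p0)
      [K]  ⊢ (p0 → (p0 → p0))
      [Hyp] p0 ⊢ p0
    [MP] p0 ⊢ p0
      [MP] p0 ⊢ (p0 → p0)
        [K]  ⊢ (p0 → (p0 → p0))
        [Hyp] p0 ⊢ p0
      [Hyp] p0 ⊢ p0

Result: YES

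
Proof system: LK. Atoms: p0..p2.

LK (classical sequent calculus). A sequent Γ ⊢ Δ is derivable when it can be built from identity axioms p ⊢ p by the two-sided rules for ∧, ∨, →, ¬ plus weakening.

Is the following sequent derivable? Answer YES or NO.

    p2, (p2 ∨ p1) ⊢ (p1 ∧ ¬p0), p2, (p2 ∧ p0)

Proof tree:
[∧R] p2, (p2 ∨ p1) ⊢ (p1 ∧ ¬p0), p2, (p2 ∧ p0)
  [Ax] p2 ⊢ p2
  [∨L] (p2 ∨ p1) ⊢ (p1 ∧ ¬p0), p2, p0
    [Ax] p2 ⊢ p2
    [∧R] p1 ⊢ p0, (p1 ∧ ¬p0)
      [Ax] p1 ⊢ p1
      [¬R]  ⊢ p0, ¬p0
        [Ax] p0 ⊢ p0

Result: YES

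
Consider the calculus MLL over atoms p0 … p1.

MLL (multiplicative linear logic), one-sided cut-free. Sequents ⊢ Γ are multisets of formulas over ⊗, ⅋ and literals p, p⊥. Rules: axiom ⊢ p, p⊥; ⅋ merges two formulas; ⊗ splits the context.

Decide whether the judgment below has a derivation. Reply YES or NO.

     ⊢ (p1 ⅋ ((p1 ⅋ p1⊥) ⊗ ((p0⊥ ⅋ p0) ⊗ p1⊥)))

Derivation (root first):
[⅋]  ⊢ (p1 ⅋ ((p1 ⅋ p1⊥) ⊗ ((p0⊥ ⅋ p0) ⊗ p1⊥)))
  [⊗]  ⊢ p1, ((p1 ⅋ p1⊥) ⊗ ((p0⊥ ⅋ p0) ⊗ p1⊥))
    [⅋]  ⊢ (p1 ⅋ p1⊥)
      [Ax]  ⊢ p1, p1⊥
    [⊗]  ⊢ p1, ((p0⊥ ⅋ p0) ⊗ p1⊥)
      [⅋]  ⊢ (p0⊥ ⅋ p0)
        [Ax]  ⊢ p0, p0⊥
      [Ax]  ⊢ p1, p1⊥

Result: YES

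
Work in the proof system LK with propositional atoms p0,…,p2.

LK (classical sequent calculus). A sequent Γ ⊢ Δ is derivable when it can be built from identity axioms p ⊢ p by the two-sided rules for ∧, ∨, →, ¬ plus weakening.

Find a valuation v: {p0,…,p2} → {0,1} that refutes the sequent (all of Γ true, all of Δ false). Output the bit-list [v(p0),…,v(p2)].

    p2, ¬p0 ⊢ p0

Truth-table refutation:
  v=000: Γ:[p2=F, ¬p0=T] Δ:[p0=F] refutes=False
  v=001: Γ:[p2=T, ¬p0=T] Δ:[p0=F] refutes=True  ← countermodel

Result: [0, 0, 1]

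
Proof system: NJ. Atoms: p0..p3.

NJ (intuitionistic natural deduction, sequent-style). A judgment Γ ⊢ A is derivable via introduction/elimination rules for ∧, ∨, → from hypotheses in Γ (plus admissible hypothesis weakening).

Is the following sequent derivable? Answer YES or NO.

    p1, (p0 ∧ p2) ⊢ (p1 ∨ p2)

Proof tree:
[Wk] p1, (p0 ∧ p2) ⊢ (p1 ∨ p2)
  [∨I₁] p1 ⊢ (p1 ∨ p2)
    [Ax] p1 ⊢ p1

Result: YES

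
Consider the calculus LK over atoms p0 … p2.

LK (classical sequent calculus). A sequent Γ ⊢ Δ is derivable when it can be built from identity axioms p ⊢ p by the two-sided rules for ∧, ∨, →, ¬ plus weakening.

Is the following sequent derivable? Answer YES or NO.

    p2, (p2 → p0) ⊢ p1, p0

Derivation (root first):
[→L] p2, (p2 → p0) ⊢ p1, p0
  [Ax] p2 ⊢ p2
  [WR] p0 ⊢ p0, p1
    [Ax] p0 ⊢ p0

Result: YES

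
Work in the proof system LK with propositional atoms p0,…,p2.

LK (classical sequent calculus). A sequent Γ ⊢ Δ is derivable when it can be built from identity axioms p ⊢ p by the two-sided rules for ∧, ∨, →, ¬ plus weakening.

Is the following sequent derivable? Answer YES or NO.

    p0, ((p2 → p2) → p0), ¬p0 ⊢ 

Derivation trace:
[¬L] p0, ((p2 → p2) → p0), ¬p0 ⊢ 
  [→L] p0, ((p2 → p2) → p0) ⊢ p0
    [→R]  ⊢ (p2 → p2)
      [Ax] p2 ⊢ p2
    [WL] p0, p0 ⊢ p0
      [Ax] p0 ⊢ p0

Result: YES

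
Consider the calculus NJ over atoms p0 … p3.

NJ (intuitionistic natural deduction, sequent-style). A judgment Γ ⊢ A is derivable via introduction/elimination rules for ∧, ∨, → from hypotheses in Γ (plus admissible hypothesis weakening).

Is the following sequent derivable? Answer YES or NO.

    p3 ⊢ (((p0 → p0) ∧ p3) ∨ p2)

Proof tree:
[∨I₁] p3 ⊢ (((p0 → p0) ∧ p3) ∨ p2)
  [∧I] p3 ⊢ ((p0 → p0) ∧ p3)
    [→I]  ⊢ (p0 → p0)
      [Ax] p0 ⊢ p0
    [Ax] p3 ⊢ p3

Result: YES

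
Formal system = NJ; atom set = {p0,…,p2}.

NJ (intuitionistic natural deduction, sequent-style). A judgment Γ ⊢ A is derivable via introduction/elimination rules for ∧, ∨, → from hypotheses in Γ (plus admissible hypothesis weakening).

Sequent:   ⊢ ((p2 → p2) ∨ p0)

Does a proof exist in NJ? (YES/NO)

Proof tree:
[∨I₁]  ⊢ ((p2 → p2) ∨ p0)
  [→I]  ⊢ (p2 → p2)
    [Ax] p2 ⊢ p2

Result: YES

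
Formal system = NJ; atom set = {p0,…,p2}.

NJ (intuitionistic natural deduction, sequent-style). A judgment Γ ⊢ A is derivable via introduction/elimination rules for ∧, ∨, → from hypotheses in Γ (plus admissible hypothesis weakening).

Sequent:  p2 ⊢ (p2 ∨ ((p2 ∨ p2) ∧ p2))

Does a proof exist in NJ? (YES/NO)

Derivation (root first):
[∨I₂] p2 ⊢ (p2 ∨ ((p2 ∨ p2) ∧ p2))
  [∧I] p2 ⊢ ((p2 ∨ p2) ∧ p2)
    [∨I₁] p2 ⊢ (p2 ∨ p2)
      [Ax] p2 ⊢ p2
    [Ax] p2 ⊢ p2

Result: YES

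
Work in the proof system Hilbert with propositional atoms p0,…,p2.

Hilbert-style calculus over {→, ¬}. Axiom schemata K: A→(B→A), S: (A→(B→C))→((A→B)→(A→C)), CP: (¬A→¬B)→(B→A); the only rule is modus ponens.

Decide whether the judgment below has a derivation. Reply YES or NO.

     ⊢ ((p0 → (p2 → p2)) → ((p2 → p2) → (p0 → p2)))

Truth-table refutation:
  v=000: Γ:[] Δ:[((p0 → (p2 → p2)) → ((p2 → p2) → (p0 → p2)))=T] refutes=False
  v=001: Γ:[] Δ:[((p0 → (p2 → p2)) → ((p2 → p2) → (p0 → p2)))=T] refutes=False
  v=010: Γ:[] Δ:[((p0 → (p2 → p2)) → ((p2 → p2) → (p0 → p2)))=T] refutes=False
  v=011: Γ:[] Δ:[((p0 → (p2 → p2)) → ((p2 → p2) → (p0 → p2)))=T] refutes=False
  v=100: Γ:[] Δ:[((p0 → (p2 → p2)) → ((p2 → p2) → (p0 → p2)))=F] refutes=True  ← countermodel

Result: NO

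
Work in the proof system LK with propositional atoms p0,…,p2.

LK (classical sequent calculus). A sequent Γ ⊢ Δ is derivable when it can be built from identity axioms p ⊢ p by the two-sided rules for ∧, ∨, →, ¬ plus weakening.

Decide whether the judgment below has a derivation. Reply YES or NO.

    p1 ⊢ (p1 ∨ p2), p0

Derivation (root first):
[WR] p1 ⊢ (p1 ∨ p2), p0
  [∨R] p1 ⊢ (p1 ∨ p2)
    [WR] p1 ⊢ p1, p2
      [Ax] p1 ⊢ p1

Result: YES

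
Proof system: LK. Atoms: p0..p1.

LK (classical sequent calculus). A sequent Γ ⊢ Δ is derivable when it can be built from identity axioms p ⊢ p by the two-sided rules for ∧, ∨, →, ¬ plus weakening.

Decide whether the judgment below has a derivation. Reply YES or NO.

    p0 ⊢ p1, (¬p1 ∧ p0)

Derivation trace:
[∧R] p0 ⊢ p1, (¬p1 ∧ p0)
  [¬R]  ⊢ p1, ¬p1
    [Ax] p1 ⊢ p1
  [WL] p0, p0 ⊢ p0
    [Ax] p0 ⊢ p0

Result: YES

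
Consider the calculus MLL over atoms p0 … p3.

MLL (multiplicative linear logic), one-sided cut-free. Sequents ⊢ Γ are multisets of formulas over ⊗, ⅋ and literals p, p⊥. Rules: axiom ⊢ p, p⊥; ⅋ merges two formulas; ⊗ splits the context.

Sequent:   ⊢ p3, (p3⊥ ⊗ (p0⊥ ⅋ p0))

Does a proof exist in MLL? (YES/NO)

Derivation trace:
[⊗]  ⊢ p3, (p3⊥ ⊗ (p0⊥ ⅋ p0))
  [Ax]  ⊢ p3, p3⊥
  [⅋]  ⊢ (p0⊥ ⅋ p0)
    [Ax]  ⊢ p0, p0⊥

Result: YES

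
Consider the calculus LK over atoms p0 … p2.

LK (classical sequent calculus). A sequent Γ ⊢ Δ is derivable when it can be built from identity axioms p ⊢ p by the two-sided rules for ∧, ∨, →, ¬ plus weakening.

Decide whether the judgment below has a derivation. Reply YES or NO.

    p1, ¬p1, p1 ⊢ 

Derivation trace:
[WL] p1, ¬p1, p1 ⊢ 
  [¬L] p1, ¬p1 ⊢ 
    [Ax] p1 ⊢ p1

Result: YES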